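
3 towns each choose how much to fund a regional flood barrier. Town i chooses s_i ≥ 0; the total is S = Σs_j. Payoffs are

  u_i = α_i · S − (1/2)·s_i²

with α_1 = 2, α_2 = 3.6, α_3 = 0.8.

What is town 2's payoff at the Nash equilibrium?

Town i's FOC: ∂u_i/∂s_i = α_i − s_i = 0, so s_i* = α_i.
NE contributions = (2, 3.6, 0.8); S = 6.4.
u_2 = α_2·S − ½·(s_2)² = 3.6·6.4 − ½·3.6² = 16.56.

16.56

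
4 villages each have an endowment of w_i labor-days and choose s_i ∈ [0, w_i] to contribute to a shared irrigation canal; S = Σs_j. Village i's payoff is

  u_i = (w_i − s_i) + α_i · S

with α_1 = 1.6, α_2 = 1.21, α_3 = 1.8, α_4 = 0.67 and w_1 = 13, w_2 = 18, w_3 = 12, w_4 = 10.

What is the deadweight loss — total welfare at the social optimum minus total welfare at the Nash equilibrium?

∂u_i/∂s_i = α_i − 1, so village i contributes w_i if α_i > 1, else 0.
α_i > 1 for i ∈ {1, 2, 3}; NE contributions (13, 18, 12, 0), S = 43.
W^NE = Σw_i − S^NE + (Σα_i)·S^NE = 53 + 4.28·43 = 237.04.
Planner: ∂(Σu_j)/∂s_i = Σα_j − 1 = 4.28 > 0, so everyone contributes w_i; S^SO = 53, W^SO = 53 + 4.28·53 = 279.84.
Deadweight loss = 42.8.

42.8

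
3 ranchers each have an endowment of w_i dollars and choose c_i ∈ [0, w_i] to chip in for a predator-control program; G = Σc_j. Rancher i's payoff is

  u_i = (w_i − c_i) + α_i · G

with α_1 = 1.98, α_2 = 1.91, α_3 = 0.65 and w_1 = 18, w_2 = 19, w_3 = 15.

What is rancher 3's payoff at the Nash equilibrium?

39.05

∂u_i/∂c_i = α_i − 1, so rancher i contributes w_i if α_i > 1, else 0.
α_i > 1 for i ∈ {1, 2}; NE contributions (18, 19, 0), G = 37.
u_3 = (15 − 0) + 0.65·37 = 39.05.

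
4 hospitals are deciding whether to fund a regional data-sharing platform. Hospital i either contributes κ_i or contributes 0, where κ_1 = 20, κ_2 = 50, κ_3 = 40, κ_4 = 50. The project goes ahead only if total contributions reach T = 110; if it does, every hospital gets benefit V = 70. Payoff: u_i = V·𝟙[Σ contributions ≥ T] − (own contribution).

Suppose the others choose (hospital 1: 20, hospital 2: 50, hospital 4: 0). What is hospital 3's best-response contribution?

Others' total = 70. Contributing 40 brings total to 110 ≥ 110: gain V − κ_3 = 30.
Best response: 40.

40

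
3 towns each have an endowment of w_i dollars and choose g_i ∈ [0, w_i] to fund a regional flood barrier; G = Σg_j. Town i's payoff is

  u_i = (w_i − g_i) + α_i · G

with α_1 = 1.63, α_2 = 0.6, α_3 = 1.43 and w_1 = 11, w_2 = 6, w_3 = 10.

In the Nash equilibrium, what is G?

21

∂u_i/∂g_i = α_i − 1, so town i contributes w_i if α_i > 1, else 0.
α_i > 1 for i ∈ {1, 3}; NE contributions (11, 0, 10), G = 21.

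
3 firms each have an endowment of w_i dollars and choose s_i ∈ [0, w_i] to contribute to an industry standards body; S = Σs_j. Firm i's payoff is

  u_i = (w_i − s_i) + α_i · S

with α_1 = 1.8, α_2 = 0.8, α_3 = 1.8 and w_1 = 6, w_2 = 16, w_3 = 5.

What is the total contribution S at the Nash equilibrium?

∂u_i/∂s_i = α_i − 1, so firm i contributes w_i if α_i > 1, else 0.
α_i > 1 for i ∈ {1, 3}; NE contributions (6, 0, 5), S = 11.

11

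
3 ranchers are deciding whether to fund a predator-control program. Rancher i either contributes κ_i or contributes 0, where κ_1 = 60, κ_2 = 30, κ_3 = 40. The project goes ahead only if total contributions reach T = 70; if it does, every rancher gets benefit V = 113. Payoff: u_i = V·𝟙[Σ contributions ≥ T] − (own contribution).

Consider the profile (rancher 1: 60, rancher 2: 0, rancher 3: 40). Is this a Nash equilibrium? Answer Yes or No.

Yes

Total = 100 ≥ 70: provided.
Rancher 1 (pledges 60, payoff 53): dropping to 0 → total 40, payoff 0. No gain.
Rancher 2 (pledges 0, payoff 113): pledging 30 → total 130, payoff 83. No gain.
Rancher 3 (pledges 40, payoff 73): dropping to 0 → total 60, payoff 0. No gain.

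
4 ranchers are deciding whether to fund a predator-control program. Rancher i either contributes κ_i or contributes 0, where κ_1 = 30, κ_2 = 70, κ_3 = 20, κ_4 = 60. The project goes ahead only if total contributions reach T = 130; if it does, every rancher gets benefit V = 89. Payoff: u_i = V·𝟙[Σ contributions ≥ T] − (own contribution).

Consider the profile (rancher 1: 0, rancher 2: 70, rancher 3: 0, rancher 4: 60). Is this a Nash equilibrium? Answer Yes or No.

Total = 130 ≥ 130: provided.
Rancher 1 (pledges 0, payoff 89): pledging 30 → total 160, payoff 59. No gain.
Rancher 2 (pledges 70, payoff 19): dropping to 0 → total 60, payoff 0. No gain.
Rancher 3 (pledges 0, payoff 89): pledging 20 → total 150, payoff 69. No gain.
Rancher 4 (pledges 60, payoff 29): dropping to 0 → total 70, payoff 0. No gain.

Yes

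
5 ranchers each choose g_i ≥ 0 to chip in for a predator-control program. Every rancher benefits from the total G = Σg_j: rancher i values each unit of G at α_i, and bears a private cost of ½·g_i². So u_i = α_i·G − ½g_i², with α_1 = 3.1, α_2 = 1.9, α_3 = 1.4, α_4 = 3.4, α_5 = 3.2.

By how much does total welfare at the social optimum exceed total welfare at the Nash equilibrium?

271.99

Rancher i's FOC: ∂u_i/∂g_i = α_i − g_i = 0, so g_i* = α_i.
NE contributions = (3.1, 1.9, 1.4, 3.4, 3.2); G = 13.
W^NE = (Σα)·G − ½Σα_i² = 13² − ½·36.98 = 150.51.
Planner sets g_i = Σα_j = 13 for every i, so G^SO = 5·13 = 65.
W^SO = (Σα)·G^SO − ½·5·(Σα)² = (5/2)·13² = 422.5.
Deadweight loss = W^SO − W^NE = 271.99.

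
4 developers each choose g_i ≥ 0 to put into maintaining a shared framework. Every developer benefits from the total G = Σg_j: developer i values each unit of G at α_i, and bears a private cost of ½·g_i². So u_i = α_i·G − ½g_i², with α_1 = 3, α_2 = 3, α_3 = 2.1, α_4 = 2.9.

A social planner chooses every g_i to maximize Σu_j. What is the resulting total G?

44

Planner FOC: ∂(Σu_j)/∂g_i = (Σα_j) − g_i = 0, so g_i^SO = Σα_j = 11 for every i; G^SO = 44.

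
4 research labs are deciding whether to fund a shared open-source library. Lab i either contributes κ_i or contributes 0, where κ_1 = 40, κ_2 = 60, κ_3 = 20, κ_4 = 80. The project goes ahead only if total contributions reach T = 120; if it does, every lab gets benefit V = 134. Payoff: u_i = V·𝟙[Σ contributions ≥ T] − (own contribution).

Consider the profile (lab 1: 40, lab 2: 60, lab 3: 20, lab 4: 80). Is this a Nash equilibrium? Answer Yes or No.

No

Total = 200 ≥ 120: provided.
Lab 1 (pledges 40, payoff 94): dropping to 0 → total 160, payoff 134. Profitable deviation.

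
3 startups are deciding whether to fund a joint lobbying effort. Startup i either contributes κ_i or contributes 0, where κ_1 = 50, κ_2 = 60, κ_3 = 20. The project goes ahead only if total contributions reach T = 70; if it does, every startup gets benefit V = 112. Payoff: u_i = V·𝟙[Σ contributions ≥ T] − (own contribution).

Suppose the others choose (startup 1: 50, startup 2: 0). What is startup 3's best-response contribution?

Others' total = 50. Contributing 20 brings total to 70 ≥ 70: gain V − κ_3 = 92.
Best response: 20.

20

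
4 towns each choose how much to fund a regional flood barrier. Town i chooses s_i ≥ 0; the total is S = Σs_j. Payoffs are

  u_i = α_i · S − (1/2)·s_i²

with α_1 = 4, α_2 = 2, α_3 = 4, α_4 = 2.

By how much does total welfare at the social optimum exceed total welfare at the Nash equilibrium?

Town i's FOC: ∂u_i/∂s_i = α_i − s_i = 0, so s_i* = α_i.
NE contributions = (4, 2, 4, 2); S = 12.
W^NE = (Σα)·S − ½Σα_i² = 12² − ½·40 = 124.
Planner sets s_i = Σα_j = 12 for every i, so S^SO = 4·12 = 48.
W^SO = (Σα)·S^SO − ½·4·(Σα)² = (4/2)·12² = 288.
Deadweight loss = W^SO − W^NE = 164.

164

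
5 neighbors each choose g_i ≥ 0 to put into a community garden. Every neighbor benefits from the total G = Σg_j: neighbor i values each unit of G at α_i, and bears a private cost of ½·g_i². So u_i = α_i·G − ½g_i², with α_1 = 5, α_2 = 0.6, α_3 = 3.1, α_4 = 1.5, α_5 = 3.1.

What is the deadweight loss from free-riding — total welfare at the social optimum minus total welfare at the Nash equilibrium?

Neighbor i's FOC: ∂u_i/∂g_i = α_i − g_i = 0, so g_i* = α_i.
NE contributions = (5, 0.6, 3.1, 1.5, 3.1); G = 13.3.
W^NE = (Σα)·G − ½Σα_i² = 13.3² − ½·46.83 = 153.475.
Planner sets g_i = Σα_j = 13.3 for every i, so G^SO = 5·13.3 = 66.5.
W^SO = (Σα)·G^SO − ½·5·(Σα)² = (5/2)·13.3² = 442.225.
Deadweight loss = W^SO − W^NE = 288.75.

288.75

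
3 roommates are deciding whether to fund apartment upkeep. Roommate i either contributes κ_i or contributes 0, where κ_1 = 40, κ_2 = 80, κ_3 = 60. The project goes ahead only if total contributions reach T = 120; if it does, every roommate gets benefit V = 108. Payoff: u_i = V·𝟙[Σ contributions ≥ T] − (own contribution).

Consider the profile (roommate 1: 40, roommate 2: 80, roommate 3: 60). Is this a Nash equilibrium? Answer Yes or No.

Total = 180 ≥ 120: provided.
Roommate 1 (pledges 40, payoff 68): dropping to 0 → total 140, payoff 108. Profitable deviation.

No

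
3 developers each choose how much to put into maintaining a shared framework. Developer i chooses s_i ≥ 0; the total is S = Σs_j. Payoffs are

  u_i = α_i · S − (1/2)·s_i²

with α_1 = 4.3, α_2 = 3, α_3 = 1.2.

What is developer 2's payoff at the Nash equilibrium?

21

Developer i's FOC: ∂u_i/∂s_i = α_i − s_i = 0, so s_i* = α_i.
NE contributions = (4.3, 3, 1.2); S = 8.5.
u_2 = α_2·S − ½·(s_2)² = 3·8.5 − ½·3² = 21.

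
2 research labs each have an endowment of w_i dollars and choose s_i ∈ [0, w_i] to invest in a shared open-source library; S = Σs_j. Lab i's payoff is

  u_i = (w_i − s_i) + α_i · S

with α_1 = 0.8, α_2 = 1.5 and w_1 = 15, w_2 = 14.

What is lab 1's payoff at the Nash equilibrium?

26.2

∂u_i/∂s_i = α_i − 1, so lab i contributes w_i if α_i > 1, else 0.
α_i > 1 for i ∈ {2}; NE contributions (0, 14), S = 14.
u_1 = (15 − 0) + 0.8·14 = 26.2.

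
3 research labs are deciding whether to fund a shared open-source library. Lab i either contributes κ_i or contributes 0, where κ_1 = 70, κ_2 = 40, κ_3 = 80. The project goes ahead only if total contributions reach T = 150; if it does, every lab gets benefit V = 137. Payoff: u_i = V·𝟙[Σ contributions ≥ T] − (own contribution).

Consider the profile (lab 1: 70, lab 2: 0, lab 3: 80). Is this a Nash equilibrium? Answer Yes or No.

Total = 150 ≥ 150: provided.
Lab 1 (pledges 70, payoff 67): dropping to 0 → total 80, payoff 0. No gain.
Lab 2 (pledges 0, payoff 137): pledging 40 → total 190, payoff 97. No gain.
Lab 3 (pledges 80, payoff 57): dropping to 0 → total 70, payoff 0. No gain.

Yes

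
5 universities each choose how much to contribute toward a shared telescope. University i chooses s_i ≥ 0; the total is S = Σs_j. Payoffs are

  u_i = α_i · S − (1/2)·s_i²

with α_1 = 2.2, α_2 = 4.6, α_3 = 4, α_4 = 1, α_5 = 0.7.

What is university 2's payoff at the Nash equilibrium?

46.92

University i's FOC: ∂u_i/∂s_i = α_i − s_i = 0, so s_i* = α_i.
NE contributions = (2.2, 4.6, 4, 1, 0.7); S = 12.5.
u_2 = α_2·S − ½·(s_2)² = 4.6·12.5 − ½·4.6² = 46.92.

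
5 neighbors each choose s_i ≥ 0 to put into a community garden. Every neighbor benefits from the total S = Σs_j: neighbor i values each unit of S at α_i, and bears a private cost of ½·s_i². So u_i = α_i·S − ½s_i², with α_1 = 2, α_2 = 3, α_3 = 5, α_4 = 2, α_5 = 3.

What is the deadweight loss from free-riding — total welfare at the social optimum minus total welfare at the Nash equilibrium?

363

Neighbor i's FOC: ∂u_i/∂s_i = α_i − s_i = 0, so s_i* = α_i.
NE contributions = (2, 3, 5, 2, 3); S = 15.
W^NE = (Σα)·S − ½Σα_i² = 15² − ½·51 = 199.5.
Planner sets s_i = Σα_j = 15 for every i, so S^SO = 5·15 = 75.
W^SO = (Σα)·S^SO − ½·5·(Σα)² = (5/2)·15² = 562.5.
Deadweight loss = W^SO − W^NE = 363.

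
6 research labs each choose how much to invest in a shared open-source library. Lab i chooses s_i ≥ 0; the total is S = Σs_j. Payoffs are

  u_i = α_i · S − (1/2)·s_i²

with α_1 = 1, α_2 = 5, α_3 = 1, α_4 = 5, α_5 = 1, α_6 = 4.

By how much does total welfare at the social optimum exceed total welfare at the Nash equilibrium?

612.5

Lab i's FOC: ∂u_i/∂s_i = α_i − s_i = 0, so s_i* = α_i.
NE contributions = (1, 5, 1, 5, 1, 4); S = 17.
W^NE = (Σα)·S − ½Σα_i² = 17² − ½·69 = 254.5.
Planner sets s_i = Σα_j = 17 for every i, so S^SO = 6·17 = 102.
W^SO = (Σα)·S^SO − ½·6·(Σα)² = (6/2)·17² = 867.
Deadweight loss = W^SO − W^NE = 612.5.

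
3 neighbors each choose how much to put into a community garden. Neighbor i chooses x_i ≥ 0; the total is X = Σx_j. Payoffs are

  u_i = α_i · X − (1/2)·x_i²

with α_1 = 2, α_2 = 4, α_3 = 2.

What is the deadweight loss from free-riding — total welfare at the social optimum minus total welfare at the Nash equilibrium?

Neighbor i's FOC: ∂u_i/∂x_i = α_i − x_i = 0, so x_i* = α_i.
NE contributions = (2, 4, 2); X = 8.
W^NE = (Σα)·X − ½Σα_i² = 8² − ½·24 = 52.
Planner sets x_i = Σα_j = 8 for every i, so X^SO = 3·8 = 24.
W^SO = (Σα)·X^SO − ½·3·(Σα)² = (3/2)·8² = 96.
Deadweight loss = W^SO − W^NE = 44.

44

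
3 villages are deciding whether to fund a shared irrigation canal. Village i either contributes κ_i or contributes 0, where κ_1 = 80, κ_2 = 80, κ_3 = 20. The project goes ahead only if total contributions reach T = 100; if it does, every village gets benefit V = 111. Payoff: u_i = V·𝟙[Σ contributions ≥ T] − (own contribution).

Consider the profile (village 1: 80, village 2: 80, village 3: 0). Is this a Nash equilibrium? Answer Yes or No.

Yes

Total = 160 ≥ 100: provided.
Village 1 (pledges 80, payoff 31): dropping to 0 → total 80, payoff 0. No gain.
Village 2 (pledges 80, payoff 31): dropping to 0 → total 80, payoff 0. No gain.
Village 3 (pledges 0, payoff 111): pledging 20 → total 180, payoff 91. No gain.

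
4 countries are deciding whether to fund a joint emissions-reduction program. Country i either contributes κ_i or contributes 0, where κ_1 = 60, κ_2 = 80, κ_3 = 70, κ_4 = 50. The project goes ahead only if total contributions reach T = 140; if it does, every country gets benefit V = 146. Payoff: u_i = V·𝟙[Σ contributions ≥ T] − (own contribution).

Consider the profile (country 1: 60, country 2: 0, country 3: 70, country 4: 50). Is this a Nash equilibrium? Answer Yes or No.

Total = 180 ≥ 140: provided.
Country 1 (pledges 60, payoff 86): dropping to 0 → total 120, payoff 0. No gain.
Country 2 (pledges 0, payoff 146): pledging 80 → total 260, payoff 66. No gain.
Country 3 (pledges 70, payoff 76): dropping to 0 → total 110, payoff 0. No gain.
Country 4 (pledges 50, payoff 96): dropping to 0 → total 130, payoff 0. No gain.

Yes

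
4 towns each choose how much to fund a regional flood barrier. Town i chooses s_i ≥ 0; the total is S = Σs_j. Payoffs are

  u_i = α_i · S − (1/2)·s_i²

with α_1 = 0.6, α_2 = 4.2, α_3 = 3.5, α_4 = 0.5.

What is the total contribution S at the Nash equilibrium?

8.8

Town i's FOC: ∂u_i/∂s_i = α_i − s_i = 0, so s_i* = α_i.
NE contributions = (0.6, 4.2, 3.5, 0.5); S = 8.8.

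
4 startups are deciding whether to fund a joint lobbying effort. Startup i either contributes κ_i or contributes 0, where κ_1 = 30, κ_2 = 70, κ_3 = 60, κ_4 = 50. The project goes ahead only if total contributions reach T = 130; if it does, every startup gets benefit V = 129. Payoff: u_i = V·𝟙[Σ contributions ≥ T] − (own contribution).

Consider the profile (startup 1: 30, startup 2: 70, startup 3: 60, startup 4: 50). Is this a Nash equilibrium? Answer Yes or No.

No

Total = 210 ≥ 130: provided.
Startup 1 (pledges 30, payoff 99): dropping to 0 → total 180, payoff 129. Profitable deviation.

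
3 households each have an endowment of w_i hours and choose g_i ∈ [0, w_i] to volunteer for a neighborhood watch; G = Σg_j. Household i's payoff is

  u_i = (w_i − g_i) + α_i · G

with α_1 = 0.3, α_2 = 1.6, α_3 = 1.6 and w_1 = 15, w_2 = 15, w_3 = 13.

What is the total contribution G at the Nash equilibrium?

28

∂u_i/∂g_i = α_i − 1, so household i contributes w_i if α_i > 1, else 0.
α_i > 1 for i ∈ {2, 3}; NE contributions (0, 15, 13), G = 28.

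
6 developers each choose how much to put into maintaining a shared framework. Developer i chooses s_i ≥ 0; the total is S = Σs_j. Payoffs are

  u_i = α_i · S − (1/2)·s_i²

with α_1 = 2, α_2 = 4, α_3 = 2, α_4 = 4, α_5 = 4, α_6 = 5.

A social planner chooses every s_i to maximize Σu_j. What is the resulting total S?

Planner FOC: ∂(Σu_j)/∂s_i = (Σα_j) − s_i = 0, so s_i^SO = Σα_j = 21 for every i; S^SO = 126.

126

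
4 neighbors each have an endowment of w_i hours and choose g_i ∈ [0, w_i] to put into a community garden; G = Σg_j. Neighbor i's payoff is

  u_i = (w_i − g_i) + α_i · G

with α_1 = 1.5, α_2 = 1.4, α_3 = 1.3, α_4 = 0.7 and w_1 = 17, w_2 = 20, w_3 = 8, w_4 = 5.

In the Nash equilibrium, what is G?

45

∂u_i/∂g_i = α_i − 1, so neighbor i contributes w_i if α_i > 1, else 0.
α_i > 1 for i ∈ {1, 2, 3}; NE contributions (17, 20, 8, 0), G = 45.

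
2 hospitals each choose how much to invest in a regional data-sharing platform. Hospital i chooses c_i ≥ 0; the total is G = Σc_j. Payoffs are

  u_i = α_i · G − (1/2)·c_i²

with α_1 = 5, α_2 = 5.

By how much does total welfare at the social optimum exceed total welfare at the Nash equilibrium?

25

Hospital i's FOC: ∂u_i/∂c_i = α_i − c_i = 0, so c_i* = α_i.
NE contributions = (5, 5); G = 10.
W^NE = (Σα)·G − ½Σα_i² = 10² − ½·50 = 75.
Planner sets c_i = Σα_j = 10 for every i, so G^SO = 2·10 = 20.
W^SO = (Σα)·G^SO − ½·2·(Σα)² = (2/2)·10² = 100.
Deadweight loss = W^SO − W^NE = 25.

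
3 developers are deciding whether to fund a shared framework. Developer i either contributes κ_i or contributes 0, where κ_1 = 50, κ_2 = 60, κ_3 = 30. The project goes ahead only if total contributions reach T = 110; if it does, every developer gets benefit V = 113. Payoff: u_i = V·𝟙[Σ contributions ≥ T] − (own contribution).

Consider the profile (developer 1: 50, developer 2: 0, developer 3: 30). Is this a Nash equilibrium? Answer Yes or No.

No

Total = 80 < 110: not provided.
Developer 1 (pledges 50, payoff -50): dropping to 0 → total 30, payoff 0. Profitable deviation.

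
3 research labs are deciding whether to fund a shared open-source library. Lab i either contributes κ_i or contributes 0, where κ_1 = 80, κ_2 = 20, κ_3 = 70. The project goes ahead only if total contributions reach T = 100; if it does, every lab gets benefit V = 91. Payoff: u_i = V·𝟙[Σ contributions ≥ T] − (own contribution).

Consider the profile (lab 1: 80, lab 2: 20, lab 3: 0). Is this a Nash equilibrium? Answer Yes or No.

Yes

Total = 100 ≥ 100: provided.
Lab 1 (pledges 80, payoff 11): dropping to 0 → total 20, payoff 0. No gain.
Lab 2 (pledges 20, payoff 71): dropping to 0 → total 80, payoff 0. No gain.
Lab 3 (pledges 0, payoff 91): pledging 70 → total 170, payoff 21. No gain.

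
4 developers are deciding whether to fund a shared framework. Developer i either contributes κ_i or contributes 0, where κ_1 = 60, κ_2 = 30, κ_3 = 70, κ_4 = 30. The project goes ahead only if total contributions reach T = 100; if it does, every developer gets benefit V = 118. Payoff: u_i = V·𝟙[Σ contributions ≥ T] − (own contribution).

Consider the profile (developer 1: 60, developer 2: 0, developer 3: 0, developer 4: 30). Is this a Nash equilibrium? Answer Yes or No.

Total = 90 < 100: not provided.
Developer 1 (pledges 60, payoff -60): dropping to 0 → total 30, payoff 0. Profitable deviation.

No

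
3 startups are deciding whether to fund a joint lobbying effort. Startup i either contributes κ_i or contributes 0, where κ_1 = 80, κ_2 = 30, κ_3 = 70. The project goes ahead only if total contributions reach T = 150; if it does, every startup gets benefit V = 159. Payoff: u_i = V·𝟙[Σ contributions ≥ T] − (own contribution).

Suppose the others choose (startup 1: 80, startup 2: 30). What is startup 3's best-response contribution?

Others' total = 110. Contributing 70 brings total to 180 ≥ 150: gain V − κ_3 = 89.
Best response: 70.

70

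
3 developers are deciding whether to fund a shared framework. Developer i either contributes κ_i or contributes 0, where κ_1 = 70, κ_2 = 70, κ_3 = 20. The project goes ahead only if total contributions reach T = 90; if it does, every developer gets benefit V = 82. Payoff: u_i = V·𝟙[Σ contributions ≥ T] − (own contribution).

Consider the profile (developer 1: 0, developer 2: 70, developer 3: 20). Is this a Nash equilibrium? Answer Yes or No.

Yes

Total = 90 ≥ 90: provided.
Developer 1 (pledges 0, payoff 82): pledging 70 → total 160, payoff 12. No gain.
Developer 2 (pledges 70, payoff 12): dropping to 0 → total 20, payoff 0. No gain.
Developer 3 (pledges 20, payoff 62): dropping to 0 → total 70, payoff 0. No gain.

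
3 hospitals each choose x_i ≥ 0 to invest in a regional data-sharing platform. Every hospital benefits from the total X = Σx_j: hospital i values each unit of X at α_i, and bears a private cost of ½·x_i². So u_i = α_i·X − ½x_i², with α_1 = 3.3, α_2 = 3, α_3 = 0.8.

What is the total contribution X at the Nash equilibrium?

Hospital i's FOC: ∂u_i/∂x_i = α_i − x_i = 0, so x_i* = α_i.
NE contributions = (3.3, 3, 0.8); X = 7.1.

7.1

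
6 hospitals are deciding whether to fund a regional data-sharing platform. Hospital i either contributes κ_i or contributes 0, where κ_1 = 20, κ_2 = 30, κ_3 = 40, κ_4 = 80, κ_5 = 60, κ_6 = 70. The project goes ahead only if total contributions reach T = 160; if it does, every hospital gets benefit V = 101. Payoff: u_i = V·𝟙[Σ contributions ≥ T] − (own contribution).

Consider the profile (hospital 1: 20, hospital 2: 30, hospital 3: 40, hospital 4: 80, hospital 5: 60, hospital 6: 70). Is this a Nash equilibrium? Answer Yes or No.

Total = 300 ≥ 160: provided.
Hospital 1 (pledges 20, payoff 81): dropping to 0 → total 280, payoff 101. Profitable deviation.

No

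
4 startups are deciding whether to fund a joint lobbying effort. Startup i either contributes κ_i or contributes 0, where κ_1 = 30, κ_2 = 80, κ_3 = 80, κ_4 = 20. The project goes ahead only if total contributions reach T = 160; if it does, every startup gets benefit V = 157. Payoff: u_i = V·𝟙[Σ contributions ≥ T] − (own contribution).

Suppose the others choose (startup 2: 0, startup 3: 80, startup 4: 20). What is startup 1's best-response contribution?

Others' total = 100. Even contributing 30 gives 130 < 160: no benefit either way.
Best response: 0.

0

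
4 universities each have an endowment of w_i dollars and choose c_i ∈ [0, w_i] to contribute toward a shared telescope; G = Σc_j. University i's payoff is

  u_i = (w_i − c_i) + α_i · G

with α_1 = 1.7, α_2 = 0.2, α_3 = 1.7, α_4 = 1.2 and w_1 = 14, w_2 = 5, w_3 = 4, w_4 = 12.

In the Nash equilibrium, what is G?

30

∂u_i/∂c_i = α_i − 1, so university i contributes w_i if α_i > 1, else 0.
α_i > 1 for i ∈ {1, 3, 4}; NE contributions (14, 0, 4, 12), G = 30.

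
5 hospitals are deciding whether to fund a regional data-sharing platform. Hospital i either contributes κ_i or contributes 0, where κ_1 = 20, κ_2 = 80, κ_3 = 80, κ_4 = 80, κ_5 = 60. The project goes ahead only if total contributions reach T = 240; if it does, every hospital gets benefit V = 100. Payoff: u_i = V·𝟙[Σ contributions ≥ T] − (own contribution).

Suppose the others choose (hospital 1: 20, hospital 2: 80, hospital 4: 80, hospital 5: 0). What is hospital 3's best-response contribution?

Others' total = 180. Contributing 80 brings total to 260 ≥ 240: gain V − κ_3 = 20.
Best response: 80.

80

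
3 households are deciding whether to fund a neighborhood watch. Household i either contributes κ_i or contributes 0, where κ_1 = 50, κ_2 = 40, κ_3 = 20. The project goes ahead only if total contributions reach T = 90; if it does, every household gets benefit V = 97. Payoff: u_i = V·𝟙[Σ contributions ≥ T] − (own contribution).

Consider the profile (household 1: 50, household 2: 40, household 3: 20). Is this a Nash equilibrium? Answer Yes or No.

No

Total = 110 ≥ 90: provided.
Household 1 (pledges 50, payoff 47): dropping to 0 → total 60, payoff 0. No gain.
Household 2 (pledges 40, payoff 57): dropping to 0 → total 70, payoff 0. No gain.
Household 3 (pledges 20, payoff 77): dropping to 0 → total 90, payoff 97. Profitable deviation.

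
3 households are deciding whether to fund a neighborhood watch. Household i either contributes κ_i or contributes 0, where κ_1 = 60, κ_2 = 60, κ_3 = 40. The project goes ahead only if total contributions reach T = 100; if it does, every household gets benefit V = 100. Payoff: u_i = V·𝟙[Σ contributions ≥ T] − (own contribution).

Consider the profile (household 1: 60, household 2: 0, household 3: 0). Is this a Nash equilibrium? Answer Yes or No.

Total = 60 < 100: not provided.
Household 1 (pledges 60, payoff -60): dropping to 0 → total 0, payoff 0. Profitable deviation.

No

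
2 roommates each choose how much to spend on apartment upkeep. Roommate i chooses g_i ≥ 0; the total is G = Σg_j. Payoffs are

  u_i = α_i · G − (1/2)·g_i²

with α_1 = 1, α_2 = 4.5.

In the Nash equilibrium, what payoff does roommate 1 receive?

5

Roommate i's FOC: ∂u_i/∂g_i = α_i − g_i = 0, so g_i* = α_i.
NE contributions = (1, 4.5); G = 5.5.
u_1 = α_1·G − ½·(g_1)² = 1·5.5 − ½·1² = 5.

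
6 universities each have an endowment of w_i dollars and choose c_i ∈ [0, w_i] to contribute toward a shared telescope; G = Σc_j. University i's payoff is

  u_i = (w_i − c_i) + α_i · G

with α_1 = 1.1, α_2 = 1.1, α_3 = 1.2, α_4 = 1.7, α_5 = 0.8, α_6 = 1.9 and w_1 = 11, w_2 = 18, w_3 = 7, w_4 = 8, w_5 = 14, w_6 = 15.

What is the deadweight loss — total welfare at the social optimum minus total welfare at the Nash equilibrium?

∂u_i/∂c_i = α_i − 1, so university i contributes w_i if α_i > 1, else 0.
α_i > 1 for i ∈ {1, 2, 3, 4, 6}; NE contributions (11, 18, 7, 8, 0, 15), G = 59.
W^NE = Σw_i − G^NE + (Σα_i)·G^NE = 73 + 6.8·59 = 474.2.
Planner: ∂(Σu_j)/∂c_i = Σα_j − 1 = 6.8 > 0, so everyone contributes w_i; G^SO = 73, W^SO = 73 + 6.8·73 = 569.4.
Deadweight loss = 95.2.

95.2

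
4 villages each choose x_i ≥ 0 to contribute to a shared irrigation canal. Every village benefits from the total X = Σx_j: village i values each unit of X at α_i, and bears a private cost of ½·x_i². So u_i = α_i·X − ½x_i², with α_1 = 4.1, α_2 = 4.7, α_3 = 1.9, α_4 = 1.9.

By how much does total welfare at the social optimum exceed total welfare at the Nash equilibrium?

Village i's FOC: ∂u_i/∂x_i = α_i − x_i = 0, so x_i* = α_i.
NE contributions = (4.1, 4.7, 1.9, 1.9); X = 12.6.
W^NE = (Σα)·X − ½Σα_i² = 12.6² − ½·46.12 = 135.7.
Planner sets x_i = Σα_j = 12.6 for every i, so X^SO = 4·12.6 = 50.4.
W^SO = (Σα)·X^SO − ½·4·(Σα)² = (4/2)·12.6² = 317.52.
Deadweight loss = W^SO − W^NE = 181.82.

181.82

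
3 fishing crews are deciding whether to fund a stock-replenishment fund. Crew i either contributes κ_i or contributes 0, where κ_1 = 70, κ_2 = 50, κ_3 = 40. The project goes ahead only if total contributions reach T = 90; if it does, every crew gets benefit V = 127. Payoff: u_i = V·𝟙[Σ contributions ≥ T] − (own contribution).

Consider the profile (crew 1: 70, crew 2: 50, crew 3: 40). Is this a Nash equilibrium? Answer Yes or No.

No

Total = 160 ≥ 90: provided.
Crew 1 (pledges 70, payoff 57): dropping to 0 → total 90, payoff 127. Profitable deviation.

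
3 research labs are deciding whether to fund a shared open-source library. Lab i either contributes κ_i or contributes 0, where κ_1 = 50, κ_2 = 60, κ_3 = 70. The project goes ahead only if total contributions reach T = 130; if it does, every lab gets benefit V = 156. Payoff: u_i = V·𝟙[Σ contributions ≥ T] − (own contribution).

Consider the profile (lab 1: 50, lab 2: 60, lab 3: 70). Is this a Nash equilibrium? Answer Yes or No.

Total = 180 ≥ 130: provided.
Lab 1 (pledges 50, payoff 106): dropping to 0 → total 130, payoff 156. Profitable deviation.

No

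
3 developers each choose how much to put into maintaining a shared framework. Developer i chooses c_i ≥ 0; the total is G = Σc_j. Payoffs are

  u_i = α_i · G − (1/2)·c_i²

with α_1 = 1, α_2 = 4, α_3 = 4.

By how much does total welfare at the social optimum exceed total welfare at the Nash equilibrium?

57

Developer i's FOC: ∂u_i/∂c_i = α_i − c_i = 0, so c_i* = α_i.
NE contributions = (1, 4, 4); G = 9.
W^NE = (Σα)·G − ½Σα_i² = 9² − ½·33 = 64.5.
Planner sets c_i = Σα_j = 9 for every i, so G^SO = 3·9 = 27.
W^SO = (Σα)·G^SO − ½·3·(Σα)² = (3/2)·9² = 121.5.
Deadweight loss = W^SO − W^NE = 57.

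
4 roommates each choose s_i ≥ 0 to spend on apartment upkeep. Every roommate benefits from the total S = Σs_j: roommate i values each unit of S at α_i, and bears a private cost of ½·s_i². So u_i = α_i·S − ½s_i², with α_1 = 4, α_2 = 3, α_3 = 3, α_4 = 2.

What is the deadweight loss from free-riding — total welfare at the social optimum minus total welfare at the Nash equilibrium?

Roommate i's FOC: ∂u_i/∂s_i = α_i − s_i = 0, so s_i* = α_i.
NE contributions = (4, 3, 3, 2); S = 12.
W^NE = (Σα)·S − ½Σα_i² = 12² − ½·38 = 125.
Planner sets s_i = Σα_j = 12 for every i, so S^SO = 4·12 = 48.
W^SO = (Σα)·S^SO − ½·4·(Σα)² = (4/2)·12² = 288.
Deadweight loss = W^SO − W^NE = 163.

163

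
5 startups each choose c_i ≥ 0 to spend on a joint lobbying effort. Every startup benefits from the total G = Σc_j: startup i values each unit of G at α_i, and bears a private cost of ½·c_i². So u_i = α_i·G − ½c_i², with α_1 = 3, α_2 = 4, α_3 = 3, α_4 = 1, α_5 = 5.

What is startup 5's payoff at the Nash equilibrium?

67.5

Startup i's FOC: ∂u_i/∂c_i = α_i − c_i = 0, so c_i* = α_i.
NE contributions = (3, 4, 3, 1, 5); G = 16.
u_5 = α_5·G − ½·(c_5)² = 5·16 − ½·5² = 67.5.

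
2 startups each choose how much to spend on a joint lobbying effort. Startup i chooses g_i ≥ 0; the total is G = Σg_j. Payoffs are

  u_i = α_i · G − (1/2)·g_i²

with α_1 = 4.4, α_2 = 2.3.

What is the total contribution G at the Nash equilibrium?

6.7

Startup i's FOC: ∂u_i/∂g_i = α_i − g_i = 0, so g_i* = α_i.
NE contributions = (4.4, 2.3); G = 6.7.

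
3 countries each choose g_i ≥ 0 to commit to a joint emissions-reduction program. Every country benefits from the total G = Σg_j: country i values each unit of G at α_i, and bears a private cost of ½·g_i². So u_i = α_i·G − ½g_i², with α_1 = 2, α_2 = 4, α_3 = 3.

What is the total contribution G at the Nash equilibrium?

9

Country i's FOC: ∂u_i/∂g_i = α_i − g_i = 0, so g_i* = α_i.
NE contributions = (2, 4, 3); G = 9.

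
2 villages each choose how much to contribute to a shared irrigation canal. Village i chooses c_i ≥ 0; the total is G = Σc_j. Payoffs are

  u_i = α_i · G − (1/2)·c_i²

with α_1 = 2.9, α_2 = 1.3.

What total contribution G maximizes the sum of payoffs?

8.4

Planner FOC: ∂(Σu_j)/∂c_i = (Σα_j) − c_i = 0, so c_i^SO = Σα_j = 4.2 for every i; G^SO = 8.4.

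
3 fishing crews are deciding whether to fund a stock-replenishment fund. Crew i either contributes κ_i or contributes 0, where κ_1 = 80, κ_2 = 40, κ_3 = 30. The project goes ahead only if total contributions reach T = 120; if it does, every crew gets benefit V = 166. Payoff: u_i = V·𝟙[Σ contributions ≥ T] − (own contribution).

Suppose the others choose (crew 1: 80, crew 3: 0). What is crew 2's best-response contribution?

40

Others' total = 80. Contributing 40 brings total to 120 ≥ 120: gain V − κ_2 = 126.
Best response: 40.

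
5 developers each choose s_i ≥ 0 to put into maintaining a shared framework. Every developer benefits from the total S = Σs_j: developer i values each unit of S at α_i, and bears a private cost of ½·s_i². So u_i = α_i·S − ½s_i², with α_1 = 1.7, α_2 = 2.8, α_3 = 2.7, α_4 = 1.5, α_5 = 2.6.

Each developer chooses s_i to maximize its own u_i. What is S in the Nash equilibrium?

Developer i's FOC: ∂u_i/∂s_i = α_i − s_i = 0, so s_i* = α_i.
NE contributions = (1.7, 2.8, 2.7, 1.5, 2.6); S = 11.3.

11.3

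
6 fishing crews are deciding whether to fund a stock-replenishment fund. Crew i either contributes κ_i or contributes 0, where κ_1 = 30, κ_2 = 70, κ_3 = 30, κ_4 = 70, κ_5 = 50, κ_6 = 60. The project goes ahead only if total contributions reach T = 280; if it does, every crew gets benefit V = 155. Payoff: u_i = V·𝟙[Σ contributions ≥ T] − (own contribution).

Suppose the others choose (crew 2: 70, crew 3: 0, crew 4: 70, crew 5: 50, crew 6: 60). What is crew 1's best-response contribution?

Others' total = 250. Contributing 30 brings total to 280 ≥ 280: gain V − κ_1 = 125.
Best response: 30.

30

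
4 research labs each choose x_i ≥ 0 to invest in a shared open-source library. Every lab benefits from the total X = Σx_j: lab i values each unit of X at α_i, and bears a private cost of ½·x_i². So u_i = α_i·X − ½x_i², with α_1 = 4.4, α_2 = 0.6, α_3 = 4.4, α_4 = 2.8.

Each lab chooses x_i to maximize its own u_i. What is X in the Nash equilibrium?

12.2

Lab i's FOC: ∂u_i/∂x_i = α_i − x_i = 0, so x_i* = α_i.
NE contributions = (4.4, 0.6, 4.4, 2.8); X = 12.2.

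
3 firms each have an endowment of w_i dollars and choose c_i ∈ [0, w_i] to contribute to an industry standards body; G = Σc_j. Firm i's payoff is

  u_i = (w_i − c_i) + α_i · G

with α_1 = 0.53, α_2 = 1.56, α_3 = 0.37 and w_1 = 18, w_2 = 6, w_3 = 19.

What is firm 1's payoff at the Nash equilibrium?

∂u_i/∂c_i = α_i − 1, so firm i contributes w_i if α_i > 1, else 0.
α_i > 1 for i ∈ {2}; NE contributions (0, 6, 0), G = 6.
u_1 = (18 − 0) + 0.53·6 = 21.18.

21.18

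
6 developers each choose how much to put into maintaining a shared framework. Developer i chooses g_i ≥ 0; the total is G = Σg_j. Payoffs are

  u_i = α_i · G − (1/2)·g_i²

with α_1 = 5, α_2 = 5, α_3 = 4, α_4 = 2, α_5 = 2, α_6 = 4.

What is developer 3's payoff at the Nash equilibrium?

Developer i's FOC: ∂u_i/∂g_i = α_i − g_i = 0, so g_i* = α_i.
NE contributions = (5, 5, 4, 2, 2, 4); G = 22.
u_3 = α_3·G − ½·(g_3)² = 4·22 − ½·4² = 80.

80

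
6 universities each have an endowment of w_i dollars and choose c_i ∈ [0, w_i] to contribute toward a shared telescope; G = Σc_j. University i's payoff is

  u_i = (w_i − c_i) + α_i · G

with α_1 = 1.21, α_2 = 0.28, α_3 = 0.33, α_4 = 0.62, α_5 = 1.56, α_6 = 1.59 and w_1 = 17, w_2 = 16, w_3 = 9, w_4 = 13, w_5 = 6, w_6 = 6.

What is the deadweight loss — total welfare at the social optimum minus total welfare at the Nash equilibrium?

∂u_i/∂c_i = α_i − 1, so university i contributes w_i if α_i > 1, else 0.
α_i > 1 for i ∈ {1, 5, 6}; NE contributions (17, 0, 0, 0, 6, 6), G = 29.
W^NE = Σw_i − G^NE + (Σα_i)·G^NE = 67 + 4.59·29 = 200.11.
Planner: ∂(Σu_j)/∂c_i = Σα_j − 1 = 4.59 > 0, so everyone contributes w_i; G^SO = 67, W^SO = 67 + 4.59·67 = 374.53.
Deadweight loss = 174.42.

174.42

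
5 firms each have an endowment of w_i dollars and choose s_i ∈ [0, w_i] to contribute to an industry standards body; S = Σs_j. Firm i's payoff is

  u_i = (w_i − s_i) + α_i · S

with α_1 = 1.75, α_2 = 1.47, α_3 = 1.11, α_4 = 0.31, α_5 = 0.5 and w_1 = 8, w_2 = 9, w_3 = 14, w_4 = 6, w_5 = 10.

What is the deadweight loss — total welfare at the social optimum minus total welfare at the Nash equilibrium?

66.24

∂u_i/∂s_i = α_i − 1, so firm i contributes w_i if α_i > 1, else 0.
α_i > 1 for i ∈ {1, 2, 3}; NE contributions (8, 9, 14, 0, 0), S = 31.
W^NE = Σw_i − S^NE + (Σα_i)·S^NE = 47 + 4.14·31 = 175.34.
Planner: ∂(Σu_j)/∂s_i = Σα_j − 1 = 4.14 > 0, so everyone contributes w_i; S^SO = 47, W^SO = 47 + 4.14·47 = 241.58.
Deadweight loss = 66.24.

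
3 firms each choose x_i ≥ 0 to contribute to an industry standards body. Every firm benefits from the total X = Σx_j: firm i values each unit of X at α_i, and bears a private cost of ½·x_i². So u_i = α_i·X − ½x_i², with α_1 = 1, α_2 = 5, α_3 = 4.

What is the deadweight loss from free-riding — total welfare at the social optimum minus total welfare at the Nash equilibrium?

Firm i's FOC: ∂u_i/∂x_i = α_i − x_i = 0, so x_i* = α_i.
NE contributions = (1, 5, 4); X = 10.
W^NE = (Σα)·X − ½Σα_i² = 10² − ½·42 = 79.
Planner sets x_i = Σα_j = 10 for every i, so X^SO = 3·10 = 30.
W^SO = (Σα)·X^SO − ½·3·(Σα)² = (3/2)·10² = 150.
Deadweight loss = W^SO − W^NE = 71.

71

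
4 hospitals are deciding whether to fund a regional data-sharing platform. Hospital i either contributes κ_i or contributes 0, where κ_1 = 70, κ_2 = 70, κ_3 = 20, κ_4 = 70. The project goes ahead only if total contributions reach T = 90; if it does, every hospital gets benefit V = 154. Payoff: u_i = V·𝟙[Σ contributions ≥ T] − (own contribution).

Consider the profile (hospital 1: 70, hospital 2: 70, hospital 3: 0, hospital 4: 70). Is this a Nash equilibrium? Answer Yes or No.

Total = 210 ≥ 90: provided.
Hospital 1 (pledges 70, payoff 84): dropping to 0 → total 140, payoff 154. Profitable deviation.

No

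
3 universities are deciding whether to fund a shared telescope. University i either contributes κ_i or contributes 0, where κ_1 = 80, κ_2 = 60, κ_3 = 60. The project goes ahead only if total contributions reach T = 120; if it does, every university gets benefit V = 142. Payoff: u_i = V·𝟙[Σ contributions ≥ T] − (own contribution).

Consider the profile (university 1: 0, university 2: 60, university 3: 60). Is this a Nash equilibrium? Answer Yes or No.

Total = 120 ≥ 120: provided.
University 1 (pledges 0, payoff 142): pledging 80 → total 200, payoff 62. No gain.
University 2 (pledges 60, payoff 82): dropping to 0 → total 60, payoff 0. No gain.
University 3 (pledges 60, payoff 82): dropping to 0 → total 60, payoff 0. No gain.

Yes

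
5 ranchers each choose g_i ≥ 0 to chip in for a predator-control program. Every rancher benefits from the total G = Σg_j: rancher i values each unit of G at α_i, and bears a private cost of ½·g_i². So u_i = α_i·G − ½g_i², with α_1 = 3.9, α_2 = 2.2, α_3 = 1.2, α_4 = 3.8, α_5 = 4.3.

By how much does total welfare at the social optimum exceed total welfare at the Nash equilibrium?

Rancher i's FOC: ∂u_i/∂g_i = α_i − g_i = 0, so g_i* = α_i.
NE contributions = (3.9, 2.2, 1.2, 3.8, 4.3); G = 15.4.
W^NE = (Σα)·G − ½Σα_i² = 15.4² − ½·54.42 = 209.95.
Planner sets g_i = Σα_j = 15.4 for every i, so G^SO = 5·15.4 = 77.
W^SO = (Σα)·G^SO − ½·5·(Σα)² = (5/2)·15.4² = 592.9.
Deadweight loss = W^SO − W^NE = 382.95.

382.95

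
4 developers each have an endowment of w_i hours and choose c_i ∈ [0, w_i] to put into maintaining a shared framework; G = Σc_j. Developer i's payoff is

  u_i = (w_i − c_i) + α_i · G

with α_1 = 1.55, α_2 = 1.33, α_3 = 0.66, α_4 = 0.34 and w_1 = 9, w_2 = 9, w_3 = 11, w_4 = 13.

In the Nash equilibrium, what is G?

∂u_i/∂c_i = α_i − 1, so developer i contributes w_i if α_i > 1, else 0.
α_i > 1 for i ∈ {1, 2}; NE contributions (9, 9, 0, 0), G = 18.

18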